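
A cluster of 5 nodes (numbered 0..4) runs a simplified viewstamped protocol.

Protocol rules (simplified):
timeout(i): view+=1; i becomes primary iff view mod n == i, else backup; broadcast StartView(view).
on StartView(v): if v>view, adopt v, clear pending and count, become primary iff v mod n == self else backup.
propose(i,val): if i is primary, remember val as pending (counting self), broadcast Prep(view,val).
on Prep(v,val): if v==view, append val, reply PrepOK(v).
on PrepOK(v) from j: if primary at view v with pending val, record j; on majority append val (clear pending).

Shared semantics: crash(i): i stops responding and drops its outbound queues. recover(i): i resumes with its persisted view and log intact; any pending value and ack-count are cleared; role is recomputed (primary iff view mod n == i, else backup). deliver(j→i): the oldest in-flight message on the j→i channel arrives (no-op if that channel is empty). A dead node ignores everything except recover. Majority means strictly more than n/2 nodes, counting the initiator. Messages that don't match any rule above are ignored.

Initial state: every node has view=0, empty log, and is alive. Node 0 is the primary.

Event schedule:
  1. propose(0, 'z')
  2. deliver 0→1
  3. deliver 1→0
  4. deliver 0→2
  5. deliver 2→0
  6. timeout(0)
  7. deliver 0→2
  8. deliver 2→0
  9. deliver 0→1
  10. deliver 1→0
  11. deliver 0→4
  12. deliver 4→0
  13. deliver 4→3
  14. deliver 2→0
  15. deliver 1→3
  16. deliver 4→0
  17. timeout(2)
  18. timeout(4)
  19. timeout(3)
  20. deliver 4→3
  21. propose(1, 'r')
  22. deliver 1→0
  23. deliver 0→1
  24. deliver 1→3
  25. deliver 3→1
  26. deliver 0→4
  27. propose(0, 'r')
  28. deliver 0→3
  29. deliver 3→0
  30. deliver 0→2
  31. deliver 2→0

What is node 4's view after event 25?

1

1. propose(0,'z'):  nop
2. deliver 0→1:  <1:back v0 z>
3. deliver 1→0:  nop
4. deliver 0→2:  <2:back v0 z>
5. deliver 2→0:  <0:prim v0 z>
6. timeout(0):  <0:back v1 z>
7. deliver 0→2:  <2:back v1 z>
8. deliver 2→0:  nop
9. deliver 0→1:  <1:prim v1 z>
10. deliver 1→0:  nop
11. deliver 0→4:  <4:back v0 z>
12. deliver 4→0:  nop
13. deliver 4→3:  nop
14. deliver 2→0:  nop
15. deliver 1→3:  nop
16. deliver 4→0:  nop
17. timeout(2):  <2:prim v2 z>
18. timeout(4):  <4:back v1 z>
19. timeout(3):  <3:back v1 ->
20. deliver 4→3:  nop
21. propose(1,'r'):  nop
22. deliver 1→0:  <0:back v1 z,r>
23. deliver 0→1:  nop
24. deliver 1→3:  <3:back v1 r>
25. deliver 3→1:  nop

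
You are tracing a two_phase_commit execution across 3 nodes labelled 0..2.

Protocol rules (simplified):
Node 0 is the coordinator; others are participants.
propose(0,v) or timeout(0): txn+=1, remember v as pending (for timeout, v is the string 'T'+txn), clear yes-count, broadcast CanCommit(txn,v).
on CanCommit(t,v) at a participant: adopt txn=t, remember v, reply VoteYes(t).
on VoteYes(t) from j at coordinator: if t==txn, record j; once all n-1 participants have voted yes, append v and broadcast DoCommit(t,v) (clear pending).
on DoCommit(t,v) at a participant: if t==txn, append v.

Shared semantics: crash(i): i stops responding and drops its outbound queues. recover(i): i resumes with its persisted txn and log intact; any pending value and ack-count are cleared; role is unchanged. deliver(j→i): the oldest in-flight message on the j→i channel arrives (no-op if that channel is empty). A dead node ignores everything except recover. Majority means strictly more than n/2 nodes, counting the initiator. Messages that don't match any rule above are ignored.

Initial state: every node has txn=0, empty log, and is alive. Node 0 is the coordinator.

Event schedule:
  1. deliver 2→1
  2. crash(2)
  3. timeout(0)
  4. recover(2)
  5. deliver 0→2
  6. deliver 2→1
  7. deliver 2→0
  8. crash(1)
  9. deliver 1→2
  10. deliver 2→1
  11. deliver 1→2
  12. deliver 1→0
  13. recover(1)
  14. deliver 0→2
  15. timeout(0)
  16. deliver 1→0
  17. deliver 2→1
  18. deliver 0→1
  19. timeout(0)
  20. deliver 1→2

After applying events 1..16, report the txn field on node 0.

2

step 1 deliver 2→1: —
step 2 crash(2): 2={✗part,t=0,log=-}
step 3 timeout(0): 0={coor,t=1,log=-}
step 4 recover(2): 2={part,t=0,log=-}
step 5 deliver 0→2: 2={part,t=1,log=-}
step 6 deliver 2→1: —
step 7 deliver 2→0: —
step 8 crash(1): 1={✗part,t=0,log=-}
step 9 deliver 1→2: —
step 10 deliver 2→1: —
step 11 deliver 1→2: —
step 12 deliver 1→0: —
step 13 recover(1): 1={part,t=0,log=-}
step 14 deliver 0→2: —
step 15 timeout(0): 0={coor,t=2,log=-}
step 16 deliver 1→0: —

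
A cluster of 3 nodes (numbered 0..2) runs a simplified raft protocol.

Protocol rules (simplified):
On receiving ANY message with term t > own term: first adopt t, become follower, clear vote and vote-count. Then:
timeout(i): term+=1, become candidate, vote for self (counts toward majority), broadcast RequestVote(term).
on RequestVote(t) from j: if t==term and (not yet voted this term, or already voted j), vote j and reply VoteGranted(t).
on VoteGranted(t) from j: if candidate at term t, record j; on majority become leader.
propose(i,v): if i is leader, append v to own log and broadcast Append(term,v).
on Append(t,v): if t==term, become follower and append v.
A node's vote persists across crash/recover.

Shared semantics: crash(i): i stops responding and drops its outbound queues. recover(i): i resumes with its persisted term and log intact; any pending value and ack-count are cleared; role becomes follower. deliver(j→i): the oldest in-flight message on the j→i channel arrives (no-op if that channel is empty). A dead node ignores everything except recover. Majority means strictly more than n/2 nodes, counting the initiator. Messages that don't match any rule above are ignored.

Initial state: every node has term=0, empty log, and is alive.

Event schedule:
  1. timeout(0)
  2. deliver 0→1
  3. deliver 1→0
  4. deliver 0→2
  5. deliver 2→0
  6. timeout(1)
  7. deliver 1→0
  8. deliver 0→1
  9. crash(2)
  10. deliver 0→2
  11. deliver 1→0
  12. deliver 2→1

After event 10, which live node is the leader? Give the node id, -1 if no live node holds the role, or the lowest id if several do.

1

step 1 timeout(0): 0={cand,t=1,log=-}
step 2 deliver 0→1: 1={foll,t=1,log=-}
step 3 deliver 1→0: 0={lead,t=1,log=-}
step 4 deliver 0→2: 2={foll,t=1,log=-}
step 5 deliver 2→0: —
step 6 timeout(1): 1={cand,t=2,log=-}
step 7 deliver 1→0: 0={foll,t=2,log=-}
step 8 deliver 0→1: 1={lead,t=2,log=-}
step 9 crash(2): 2={✗foll,t=1,log=-}
step 10 deliver 0→2: —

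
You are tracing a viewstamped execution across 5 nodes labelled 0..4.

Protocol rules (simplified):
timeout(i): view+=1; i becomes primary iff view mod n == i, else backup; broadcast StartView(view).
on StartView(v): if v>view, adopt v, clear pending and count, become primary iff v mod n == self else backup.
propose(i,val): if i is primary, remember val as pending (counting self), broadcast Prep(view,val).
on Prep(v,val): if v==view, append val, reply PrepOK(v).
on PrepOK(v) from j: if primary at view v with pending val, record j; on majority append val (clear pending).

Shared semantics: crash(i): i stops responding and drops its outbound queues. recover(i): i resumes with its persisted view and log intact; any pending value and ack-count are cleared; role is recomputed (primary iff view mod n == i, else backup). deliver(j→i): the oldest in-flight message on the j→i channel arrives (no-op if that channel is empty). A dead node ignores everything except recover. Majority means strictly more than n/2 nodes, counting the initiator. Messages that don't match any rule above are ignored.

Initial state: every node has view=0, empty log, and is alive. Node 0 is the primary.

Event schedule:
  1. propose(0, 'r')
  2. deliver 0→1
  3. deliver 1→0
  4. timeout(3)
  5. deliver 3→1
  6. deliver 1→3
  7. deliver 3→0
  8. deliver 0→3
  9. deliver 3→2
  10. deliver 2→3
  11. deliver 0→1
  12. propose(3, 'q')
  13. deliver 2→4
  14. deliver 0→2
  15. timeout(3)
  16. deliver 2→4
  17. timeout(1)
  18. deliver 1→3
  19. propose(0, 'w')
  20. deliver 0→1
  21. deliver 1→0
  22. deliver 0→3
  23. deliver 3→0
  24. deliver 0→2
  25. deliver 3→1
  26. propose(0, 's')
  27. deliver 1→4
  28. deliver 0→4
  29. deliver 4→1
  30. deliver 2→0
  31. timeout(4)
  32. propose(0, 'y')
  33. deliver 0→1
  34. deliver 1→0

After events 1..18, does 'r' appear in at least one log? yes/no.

e1 propose(0,'r'): ·
e2 deliver 0→1: 1[back,v=0,r]
e3 deliver 1→0: ·
e4 timeout(3): 3[back,v=1,-]
e5 deliver 3→1: 1[prim,v=1,r]
e6 deliver 1→3: ·
e7 deliver 3→0: 0[back,v=1,-]
e8 deliver 0→3: ·
e9 deliver 3→2: 2[back,v=1,-]
e10 deliver 2→3: ·
e11 deliver 0→1: ·
e12 propose(3,'q'): ·
e13 deliver 2→4: ·
e14 deliver 0→2: ·
e15 timeout(3): 3[back,v=2,-]
e16 deliver 2→4: ·
e17 timeout(1): 1[back,v=2,r]
e18 deliver 1→3: ·

yes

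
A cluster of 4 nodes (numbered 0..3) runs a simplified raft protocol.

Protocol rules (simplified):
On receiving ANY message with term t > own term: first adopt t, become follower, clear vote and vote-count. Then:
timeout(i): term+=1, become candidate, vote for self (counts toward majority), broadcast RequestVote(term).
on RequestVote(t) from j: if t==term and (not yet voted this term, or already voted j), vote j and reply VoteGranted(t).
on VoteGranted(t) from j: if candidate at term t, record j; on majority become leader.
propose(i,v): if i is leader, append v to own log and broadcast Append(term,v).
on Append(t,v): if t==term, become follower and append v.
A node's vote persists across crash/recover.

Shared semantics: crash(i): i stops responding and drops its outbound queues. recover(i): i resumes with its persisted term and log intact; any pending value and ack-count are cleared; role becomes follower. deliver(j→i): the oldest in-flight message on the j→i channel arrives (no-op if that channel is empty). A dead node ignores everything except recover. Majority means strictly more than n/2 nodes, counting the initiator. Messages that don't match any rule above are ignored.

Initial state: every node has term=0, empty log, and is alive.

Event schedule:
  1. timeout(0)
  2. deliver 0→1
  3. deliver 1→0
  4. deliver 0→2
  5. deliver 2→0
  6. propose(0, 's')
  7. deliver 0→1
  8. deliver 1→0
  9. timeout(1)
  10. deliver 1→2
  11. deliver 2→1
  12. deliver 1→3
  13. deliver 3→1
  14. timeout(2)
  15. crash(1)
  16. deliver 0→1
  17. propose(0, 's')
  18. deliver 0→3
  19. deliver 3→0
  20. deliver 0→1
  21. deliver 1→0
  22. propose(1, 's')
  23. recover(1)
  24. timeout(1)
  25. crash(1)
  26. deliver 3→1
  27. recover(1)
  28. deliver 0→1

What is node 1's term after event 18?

2

1. timeout(0):  <0:cand t1 ->
2. deliver 0→1:  <1:foll t1 ->
3. deliver 1→0:  nop
4. deliver 0→2:  <2:foll t1 ->
5. deliver 2→0:  <0:lead t1 ->
6. propose(0,'s'):  <0:lead t1 s>
7. deliver 0→1:  <1:foll t1 s>
8. deliver 1→0:  nop
9. timeout(1):  <1:cand t2 s>
10. deliver 1→2:  <2:foll t2 ->
11. deliver 2→1:  nop
12. deliver 1→3:  <3:foll t2 ->
13. deliver 3→1:  <1:lead t2 s>
14. timeout(2):  <2:cand t3 ->
15. crash(1):  <1:✗lead t2 s>
16. deliver 0→1:  nop
17. propose(0,'s'):  <0:lead t1 s,s>
18. deliver 0→3:  nop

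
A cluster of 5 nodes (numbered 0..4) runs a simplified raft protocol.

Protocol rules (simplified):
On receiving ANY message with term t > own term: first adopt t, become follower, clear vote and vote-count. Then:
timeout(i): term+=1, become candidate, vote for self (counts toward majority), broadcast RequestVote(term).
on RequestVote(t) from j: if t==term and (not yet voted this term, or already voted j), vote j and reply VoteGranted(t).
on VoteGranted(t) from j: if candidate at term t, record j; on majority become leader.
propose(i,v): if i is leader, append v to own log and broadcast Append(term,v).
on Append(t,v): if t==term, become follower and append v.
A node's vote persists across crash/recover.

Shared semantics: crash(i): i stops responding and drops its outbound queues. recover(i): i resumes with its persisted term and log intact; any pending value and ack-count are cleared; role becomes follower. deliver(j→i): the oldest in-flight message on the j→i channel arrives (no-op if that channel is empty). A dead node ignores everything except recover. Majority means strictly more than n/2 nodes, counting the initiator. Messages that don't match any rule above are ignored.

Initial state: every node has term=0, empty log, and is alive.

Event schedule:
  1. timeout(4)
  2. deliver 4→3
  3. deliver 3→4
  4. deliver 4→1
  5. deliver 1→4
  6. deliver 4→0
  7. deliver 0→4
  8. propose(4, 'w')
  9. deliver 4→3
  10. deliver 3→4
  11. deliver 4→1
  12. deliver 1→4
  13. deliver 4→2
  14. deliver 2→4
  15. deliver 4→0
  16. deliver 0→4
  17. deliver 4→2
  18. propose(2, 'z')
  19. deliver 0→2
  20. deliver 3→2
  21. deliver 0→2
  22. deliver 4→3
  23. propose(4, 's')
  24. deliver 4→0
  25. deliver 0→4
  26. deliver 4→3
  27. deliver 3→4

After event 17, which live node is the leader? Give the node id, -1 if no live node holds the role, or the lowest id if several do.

after 1 — timeout(4): n4:cand/t1/[-]
after 2 — deliver 4→3: n3:foll/t1/[-]
after 3 — deliver 3→4: ·
after 4 — deliver 4→1: n1:foll/t1/[-]
after 5 — deliver 1→4: n4:lead/t1/[-]
after 6 — deliver 4→0: n0:foll/t1/[-]
after 7 — deliver 0→4: ·
after 8 — propose(4,'w'): n4:lead/t1/[w]
after 9 — deliver 4→3: n3:foll/t1/[w]
after 10 — deliver 3→4: ·
after 11 — deliver 4→1: n1:foll/t1/[w]
after 12 — deliver 1→4: ·
after 13 — deliver 4→2: n2:foll/t1/[-]
after 14 — deliver 2→4: ·
after 15 — deliver 4→0: n0:foll/t1/[w]
after 16 — deliver 0→4: ·
after 17 — deliver 4→2: n2:foll/t1/[w]

4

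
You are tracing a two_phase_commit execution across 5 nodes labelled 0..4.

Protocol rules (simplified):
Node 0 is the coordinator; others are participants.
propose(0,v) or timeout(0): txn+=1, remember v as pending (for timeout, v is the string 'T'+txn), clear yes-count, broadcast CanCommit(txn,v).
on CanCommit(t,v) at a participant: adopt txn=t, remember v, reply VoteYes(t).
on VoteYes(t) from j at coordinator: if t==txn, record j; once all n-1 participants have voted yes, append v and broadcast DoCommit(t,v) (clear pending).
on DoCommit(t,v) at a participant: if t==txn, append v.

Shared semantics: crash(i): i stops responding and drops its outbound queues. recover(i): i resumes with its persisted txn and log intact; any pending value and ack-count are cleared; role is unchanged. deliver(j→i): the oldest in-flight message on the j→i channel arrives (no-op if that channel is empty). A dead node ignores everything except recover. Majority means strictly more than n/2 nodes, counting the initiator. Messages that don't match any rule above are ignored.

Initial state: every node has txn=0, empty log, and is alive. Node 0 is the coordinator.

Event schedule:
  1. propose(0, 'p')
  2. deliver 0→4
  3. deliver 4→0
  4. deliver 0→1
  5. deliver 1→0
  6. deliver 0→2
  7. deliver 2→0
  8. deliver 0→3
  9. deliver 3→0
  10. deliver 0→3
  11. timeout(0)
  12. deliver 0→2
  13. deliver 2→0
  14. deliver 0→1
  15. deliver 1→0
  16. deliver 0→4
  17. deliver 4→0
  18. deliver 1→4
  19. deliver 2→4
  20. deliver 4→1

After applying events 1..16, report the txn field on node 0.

2

1. propose(0,'p'):  <0:coor t1 ->
2. deliver 0→4:  <4:part t1 ->
3. deliver 4→0:  nop
4. deliver 0→1:  <1:part t1 ->
5. deliver 1→0:  nop
6. deliver 0→2:  <2:part t1 ->
7. deliver 2→0:  nop
8. deliver 0→3:  <3:part t1 ->
9. deliver 3→0:  <0:coor t1 p>
10. deliver 0→3:  <3:part t1 p>
11. timeout(0):  <0:coor t2 p>
12. deliver 0→2:  <2:part t1 p>
13. deliver 2→0:  nop
14. deliver 0→1:  <1:part t1 p>
15. deliver 1→0:  nop
16. deliver 0→4:  <4:part t1 p>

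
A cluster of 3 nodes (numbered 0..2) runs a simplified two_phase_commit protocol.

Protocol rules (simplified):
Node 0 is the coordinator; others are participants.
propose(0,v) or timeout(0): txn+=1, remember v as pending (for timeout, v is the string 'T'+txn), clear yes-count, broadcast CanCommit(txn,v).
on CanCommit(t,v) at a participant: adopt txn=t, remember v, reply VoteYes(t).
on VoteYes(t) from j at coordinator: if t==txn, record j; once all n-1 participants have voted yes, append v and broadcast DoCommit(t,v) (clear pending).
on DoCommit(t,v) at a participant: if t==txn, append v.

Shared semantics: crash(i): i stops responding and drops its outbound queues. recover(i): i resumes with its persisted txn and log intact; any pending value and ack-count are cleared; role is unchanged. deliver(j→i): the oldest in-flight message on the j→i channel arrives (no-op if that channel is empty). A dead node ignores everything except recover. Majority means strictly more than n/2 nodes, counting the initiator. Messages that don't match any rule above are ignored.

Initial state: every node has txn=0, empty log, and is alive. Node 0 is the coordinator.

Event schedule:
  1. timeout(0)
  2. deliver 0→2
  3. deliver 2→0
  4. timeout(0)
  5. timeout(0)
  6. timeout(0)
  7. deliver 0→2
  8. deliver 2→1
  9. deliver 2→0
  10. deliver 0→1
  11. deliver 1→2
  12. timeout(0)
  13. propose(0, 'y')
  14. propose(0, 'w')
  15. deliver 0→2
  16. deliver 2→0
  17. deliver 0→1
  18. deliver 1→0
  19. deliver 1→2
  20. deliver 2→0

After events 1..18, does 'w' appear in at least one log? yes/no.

e1 timeout(0): 0[coor,t=1,-]
e2 deliver 0→2: 2[part,t=1,-]
e3 deliver 2→0: ·
e4 timeout(0): 0[coor,t=2,-]
e5 timeout(0): 0[coor,t=3,-]
e6 timeout(0): 0[coor,t=4,-]
e7 deliver 0→2: 2[part,t=2,-]
e8 deliver 2→1: ·
e9 deliver 2→0: ·
e10 deliver 0→1: 1[part,t=1,-]
e11 deliver 1→2: ·
e12 timeout(0): 0[coor,t=5,-]
e13 propose(0,'y'): 0[coor,t=6,-]
e14 propose(0,'w'): 0[coor,t=7,-]
e15 deliver 0→2: 2[part,t=3,-]
e16 deliver 2→0: ·
e17 deliver 0→1: 1[part,t=2,-]
e18 deliver 1→0: ·

no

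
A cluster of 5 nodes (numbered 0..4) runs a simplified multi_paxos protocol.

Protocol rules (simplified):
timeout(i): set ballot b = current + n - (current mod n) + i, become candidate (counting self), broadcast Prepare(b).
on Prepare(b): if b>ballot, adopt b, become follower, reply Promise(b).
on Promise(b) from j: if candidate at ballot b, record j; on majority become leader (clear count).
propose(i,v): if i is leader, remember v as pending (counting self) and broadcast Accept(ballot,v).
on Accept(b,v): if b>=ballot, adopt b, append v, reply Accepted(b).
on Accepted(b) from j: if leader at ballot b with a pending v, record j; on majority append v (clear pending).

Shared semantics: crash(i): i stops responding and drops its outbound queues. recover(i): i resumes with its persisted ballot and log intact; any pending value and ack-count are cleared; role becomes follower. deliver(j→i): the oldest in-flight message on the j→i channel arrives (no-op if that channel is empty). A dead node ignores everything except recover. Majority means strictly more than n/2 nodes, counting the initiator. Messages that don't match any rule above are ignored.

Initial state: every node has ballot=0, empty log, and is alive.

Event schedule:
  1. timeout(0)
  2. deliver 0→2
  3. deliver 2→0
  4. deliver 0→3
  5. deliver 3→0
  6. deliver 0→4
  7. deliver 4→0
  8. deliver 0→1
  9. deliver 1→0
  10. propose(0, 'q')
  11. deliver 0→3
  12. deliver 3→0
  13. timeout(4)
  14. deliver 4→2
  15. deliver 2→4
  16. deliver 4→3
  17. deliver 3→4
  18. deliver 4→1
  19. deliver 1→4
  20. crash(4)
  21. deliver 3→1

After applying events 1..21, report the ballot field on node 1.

14

e1 timeout(0): 0[cand,b=5,-]
e2 deliver 0→2: 2[foll,b=5,-]
e3 deliver 2→0: ·
e4 deliver 0→3: 3[foll,b=5,-]
e5 deliver 3→0: 0[lead,b=5,-]
e6 deliver 0→4: 4[foll,b=5,-]
e7 deliver 4→0: ·
e8 deliver 0→1: 1[foll,b=5,-]
e9 deliver 1→0: ·
e10 propose(0,'q'): ·
e11 deliver 0→3: 3[foll,b=5,q]
e12 deliver 3→0: ·
e13 timeout(4): 4[cand,b=14,-]
e14 deliver 4→2: 2[foll,b=14,-]
e15 deliver 2→4: ·
e16 deliver 4→3: 3[foll,b=14,q]
e17 deliver 3→4: 4[lead,b=14,-]
e18 deliver 4→1: 1[foll,b=14,-]
e19 deliver 1→4: ·
e20 crash(4): 4[✗lead,b=14,-]
e21 deliver 3→1: ·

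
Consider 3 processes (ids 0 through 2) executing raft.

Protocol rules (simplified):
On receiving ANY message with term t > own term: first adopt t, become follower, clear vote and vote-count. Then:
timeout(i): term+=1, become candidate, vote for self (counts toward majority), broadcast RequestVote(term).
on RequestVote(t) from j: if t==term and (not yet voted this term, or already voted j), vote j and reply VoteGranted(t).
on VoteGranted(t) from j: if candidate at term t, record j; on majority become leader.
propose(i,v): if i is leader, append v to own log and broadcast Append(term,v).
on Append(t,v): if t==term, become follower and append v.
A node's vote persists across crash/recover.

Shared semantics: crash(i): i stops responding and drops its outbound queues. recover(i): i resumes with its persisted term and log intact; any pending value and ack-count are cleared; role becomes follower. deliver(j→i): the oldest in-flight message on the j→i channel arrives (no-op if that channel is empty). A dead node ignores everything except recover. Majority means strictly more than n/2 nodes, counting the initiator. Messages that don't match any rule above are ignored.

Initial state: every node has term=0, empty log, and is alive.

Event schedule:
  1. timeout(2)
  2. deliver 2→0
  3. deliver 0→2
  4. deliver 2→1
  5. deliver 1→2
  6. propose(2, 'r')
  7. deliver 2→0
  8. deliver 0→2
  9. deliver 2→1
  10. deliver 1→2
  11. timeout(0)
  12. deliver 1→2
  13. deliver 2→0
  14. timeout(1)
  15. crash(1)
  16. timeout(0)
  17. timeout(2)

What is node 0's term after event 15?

after 1 — timeout(2): n2:cand/t1/[-]
after 2 — deliver 2→0: n0:foll/t1/[-]
after 3 — deliver 0→2: n2:lead/t1/[-]
after 4 — deliver 2→1: n1:foll/t1/[-]
after 5 — deliver 1→2: ·
after 6 — propose(2,'r'): n2:lead/t1/[r]
after 7 — deliver 2→0: n0:foll/t1/[r]
after 8 — deliver 0→2: ·
after 9 — deliver 2→1: n1:foll/t1/[r]
after 10 — deliver 1→2: ·
after 11 — timeout(0): n0:cand/t2/[r]
after 12 — deliver 1→2: ·
after 13 — deliver 2→0: ·
after 14 — timeout(1): n1:cand/t2/[r]
after 15 — crash(1): n1:✗cand/t2/[r]

2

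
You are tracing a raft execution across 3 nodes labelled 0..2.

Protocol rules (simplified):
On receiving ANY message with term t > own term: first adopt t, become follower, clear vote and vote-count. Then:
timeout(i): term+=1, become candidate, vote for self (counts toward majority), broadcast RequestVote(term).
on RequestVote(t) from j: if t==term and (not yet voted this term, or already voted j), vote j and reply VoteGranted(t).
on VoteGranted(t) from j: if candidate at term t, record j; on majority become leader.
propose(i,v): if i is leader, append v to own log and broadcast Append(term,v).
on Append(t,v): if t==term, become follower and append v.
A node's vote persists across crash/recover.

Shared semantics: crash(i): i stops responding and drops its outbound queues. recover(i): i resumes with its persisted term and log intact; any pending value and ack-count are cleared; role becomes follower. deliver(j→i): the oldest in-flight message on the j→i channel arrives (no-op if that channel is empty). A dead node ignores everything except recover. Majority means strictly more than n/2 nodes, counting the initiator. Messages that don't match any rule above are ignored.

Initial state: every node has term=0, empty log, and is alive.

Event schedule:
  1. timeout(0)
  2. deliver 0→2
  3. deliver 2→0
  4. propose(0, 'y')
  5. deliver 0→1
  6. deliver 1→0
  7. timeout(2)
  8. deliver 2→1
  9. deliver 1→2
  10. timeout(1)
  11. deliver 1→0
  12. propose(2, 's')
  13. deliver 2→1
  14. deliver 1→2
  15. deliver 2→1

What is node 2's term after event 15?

3

step 1 timeout(0): 0={cand,t=1,log=-}
step 2 deliver 0→2: 2={foll,t=1,log=-}
step 3 deliver 2→0: 0={lead,t=1,log=-}
step 4 propose(0,'y'): 0={lead,t=1,log=y}
step 5 deliver 0→1: 1={foll,t=1,log=-}
step 6 deliver 1→0: —
step 7 timeout(2): 2={cand,t=2,log=-}
step 8 deliver 2→1: 1={foll,t=2,log=-}
step 9 deliver 1→2: 2={lead,t=2,log=-}
step 10 timeout(1): 1={cand,t=3,log=-}
step 11 deliver 1→0: 0={foll,t=3,log=y}
step 12 propose(2,'s'): 2={lead,t=2,log=s}
step 13 deliver 2→1: —
step 14 deliver 1→2: 2={foll,t=3,log=s}
step 15 deliver 2→1: 1={lead,t=3,log=-}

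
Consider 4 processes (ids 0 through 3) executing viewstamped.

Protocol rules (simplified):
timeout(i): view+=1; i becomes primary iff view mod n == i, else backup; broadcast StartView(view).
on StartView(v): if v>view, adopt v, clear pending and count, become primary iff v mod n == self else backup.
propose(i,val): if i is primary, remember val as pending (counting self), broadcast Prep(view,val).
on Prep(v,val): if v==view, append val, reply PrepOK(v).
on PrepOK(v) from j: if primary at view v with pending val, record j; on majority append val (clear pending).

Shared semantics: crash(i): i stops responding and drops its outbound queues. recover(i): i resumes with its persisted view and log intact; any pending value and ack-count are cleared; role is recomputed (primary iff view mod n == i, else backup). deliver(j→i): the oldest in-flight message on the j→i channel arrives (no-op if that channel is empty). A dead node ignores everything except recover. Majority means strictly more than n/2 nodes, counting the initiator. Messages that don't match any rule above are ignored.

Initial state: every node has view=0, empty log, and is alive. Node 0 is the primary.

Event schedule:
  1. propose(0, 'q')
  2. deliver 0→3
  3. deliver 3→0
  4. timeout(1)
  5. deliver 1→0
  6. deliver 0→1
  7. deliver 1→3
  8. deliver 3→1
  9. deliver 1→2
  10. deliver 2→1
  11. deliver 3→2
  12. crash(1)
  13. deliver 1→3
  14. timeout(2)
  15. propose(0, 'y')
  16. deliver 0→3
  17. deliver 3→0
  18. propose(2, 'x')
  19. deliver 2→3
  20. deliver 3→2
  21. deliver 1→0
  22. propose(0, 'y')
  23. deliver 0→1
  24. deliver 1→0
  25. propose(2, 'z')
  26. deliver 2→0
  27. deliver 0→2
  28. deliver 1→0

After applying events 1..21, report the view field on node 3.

2

after 1 — propose(0,'q'): ·
after 2 — deliver 0→3: n3:back/v0/[q]
after 3 — deliver 3→0: ·
after 4 — timeout(1): n1:prim/v1/[-]
after 5 — deliver 1→0: n0:back/v1/[-]
after 6 — deliver 0→1: ·
after 7 — deliver 1→3: n3:back/v1/[q]
after 8 — deliver 3→1: ·
after 9 — deliver 1→2: n2:back/v1/[-]
after 10 — deliver 2→1: ·
after 11 — deliver 3→2: ·
after 12 — crash(1): n1:✗prim/v1/[-]
after 13 — deliver 1→3: ·
after 14 — timeout(2): n2:prim/v2/[-]
after 15 — propose(0,'y'): ·
after 16 — deliver 0→3: ·
after 17 — deliver 3→0: ·
after 18 — propose(2,'x'): ·
after 19 — deliver 2→3: n3:back/v2/[q]
after 20 — deliver 3→2: ·
after 21 — deliver 1→0: ·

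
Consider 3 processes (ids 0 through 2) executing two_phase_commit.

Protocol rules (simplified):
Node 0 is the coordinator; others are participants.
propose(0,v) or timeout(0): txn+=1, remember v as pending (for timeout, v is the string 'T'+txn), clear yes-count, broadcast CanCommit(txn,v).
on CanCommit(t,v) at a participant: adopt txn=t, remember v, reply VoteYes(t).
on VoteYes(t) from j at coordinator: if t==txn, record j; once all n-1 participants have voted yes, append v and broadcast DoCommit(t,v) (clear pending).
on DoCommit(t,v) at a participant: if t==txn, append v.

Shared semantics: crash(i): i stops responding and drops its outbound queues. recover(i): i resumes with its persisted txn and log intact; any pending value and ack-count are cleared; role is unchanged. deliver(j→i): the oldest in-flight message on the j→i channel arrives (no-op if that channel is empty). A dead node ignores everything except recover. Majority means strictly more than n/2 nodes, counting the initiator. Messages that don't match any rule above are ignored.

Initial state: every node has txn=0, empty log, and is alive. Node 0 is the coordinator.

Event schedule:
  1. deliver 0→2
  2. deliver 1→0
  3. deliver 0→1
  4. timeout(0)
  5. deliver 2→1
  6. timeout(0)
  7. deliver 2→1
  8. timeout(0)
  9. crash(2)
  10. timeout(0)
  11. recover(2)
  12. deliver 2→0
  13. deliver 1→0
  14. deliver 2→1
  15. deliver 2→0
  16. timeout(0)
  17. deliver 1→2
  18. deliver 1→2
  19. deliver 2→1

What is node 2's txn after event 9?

[1] deliver 0→2 → ∅
[2] deliver 1→0 → ∅
[3] deliver 0→1 → ∅
[4] timeout(0) → N0(coor t1 [-])
[5] deliver 2→1 → ∅
[6] timeout(0) → N0(coor t2 [-])
[7] deliver 2→1 → ∅
[8] timeout(0) → N0(coor t3 [-])
[9] crash(2) → N2(✗part t0 [-])

0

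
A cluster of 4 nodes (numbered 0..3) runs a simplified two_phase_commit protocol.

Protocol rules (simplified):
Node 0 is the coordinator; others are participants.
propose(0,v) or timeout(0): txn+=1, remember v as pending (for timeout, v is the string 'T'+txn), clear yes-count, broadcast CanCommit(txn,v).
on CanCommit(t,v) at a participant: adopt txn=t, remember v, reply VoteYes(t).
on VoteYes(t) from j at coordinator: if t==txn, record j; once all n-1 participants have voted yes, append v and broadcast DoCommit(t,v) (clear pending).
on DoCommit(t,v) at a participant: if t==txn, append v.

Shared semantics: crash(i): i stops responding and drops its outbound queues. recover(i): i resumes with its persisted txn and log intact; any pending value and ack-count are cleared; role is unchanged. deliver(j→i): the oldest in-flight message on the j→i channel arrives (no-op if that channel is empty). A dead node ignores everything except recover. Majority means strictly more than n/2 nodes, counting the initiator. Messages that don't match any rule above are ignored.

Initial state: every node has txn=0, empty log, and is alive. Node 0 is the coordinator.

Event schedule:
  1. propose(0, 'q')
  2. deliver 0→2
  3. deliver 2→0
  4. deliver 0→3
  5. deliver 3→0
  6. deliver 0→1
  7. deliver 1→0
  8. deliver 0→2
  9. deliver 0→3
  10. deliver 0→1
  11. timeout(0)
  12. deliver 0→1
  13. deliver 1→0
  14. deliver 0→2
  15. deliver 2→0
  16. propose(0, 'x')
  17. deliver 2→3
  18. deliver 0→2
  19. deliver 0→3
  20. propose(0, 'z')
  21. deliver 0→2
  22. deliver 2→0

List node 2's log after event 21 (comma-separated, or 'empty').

1. propose(0,'q'):  <0:coor t1 ->
2. deliver 0→2:  <2:part t1 ->
3. deliver 2→0:  nop
4. deliver 0→3:  <3:part t1 ->
5. deliver 3→0:  nop
6. deliver 0→1:  <1:part t1 ->
7. deliver 1→0:  <0:coor t1 q>
8. deliver 0→2:  <2:part t1 q>
9. deliver 0→3:  <3:part t1 q>
10. deliver 0→1:  <1:part t1 q>
11. timeout(0):  <0:coor t2 q>
12. deliver 0→1:  <1:part t2 q>
13. deliver 1→0:  nop
14. deliver 0→2:  <2:part t2 q>
15. deliver 2→0:  nop
16. propose(0,'x'):  <0:coor t3 q>
17. deliver 2→3:  nop
18. deliver 0→2:  <2:part t3 q>
19. deliver 0→3:  <3:part t2 q>
20. propose(0,'z'):  <0:coor t4 q>
21. deliver 0→2:  <2:part t4 q>

q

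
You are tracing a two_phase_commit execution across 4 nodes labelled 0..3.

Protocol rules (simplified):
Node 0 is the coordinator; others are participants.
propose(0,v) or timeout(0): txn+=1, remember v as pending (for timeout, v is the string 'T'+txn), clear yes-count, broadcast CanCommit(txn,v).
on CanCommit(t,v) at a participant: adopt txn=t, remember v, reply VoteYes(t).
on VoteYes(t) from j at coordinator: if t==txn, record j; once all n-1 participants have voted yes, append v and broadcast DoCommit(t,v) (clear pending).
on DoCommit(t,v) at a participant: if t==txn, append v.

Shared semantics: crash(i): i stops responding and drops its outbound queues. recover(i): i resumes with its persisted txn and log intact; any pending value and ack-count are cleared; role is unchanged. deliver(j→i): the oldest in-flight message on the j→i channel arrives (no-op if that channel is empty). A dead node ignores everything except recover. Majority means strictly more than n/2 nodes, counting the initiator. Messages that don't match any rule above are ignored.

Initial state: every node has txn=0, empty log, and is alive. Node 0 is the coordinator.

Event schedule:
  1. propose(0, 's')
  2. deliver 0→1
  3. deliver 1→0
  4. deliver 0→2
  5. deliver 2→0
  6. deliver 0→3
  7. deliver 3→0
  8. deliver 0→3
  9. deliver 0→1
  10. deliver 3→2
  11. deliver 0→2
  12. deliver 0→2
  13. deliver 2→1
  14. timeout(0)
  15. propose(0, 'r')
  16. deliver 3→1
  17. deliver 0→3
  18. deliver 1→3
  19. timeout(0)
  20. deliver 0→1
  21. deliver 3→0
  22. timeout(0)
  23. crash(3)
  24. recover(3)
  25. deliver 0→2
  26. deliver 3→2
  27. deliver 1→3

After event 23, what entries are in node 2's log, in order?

1. propose(0,'s'):  <0:coor t1 ->
2. deliver 0→1:  <1:part t1 ->
3. deliver 1→0:  nop
4. deliver 0→2:  <2:part t1 ->
5. deliver 2→0:  nop
6. deliver 0→3:  <3:part t1 ->
7. deliver 3→0:  <0:coor t1 s>
8. deliver 0→3:  <3:part t1 s>
9. deliver 0→1:  <1:part t1 s>
10. deliver 3→2:  nop
11. deliver 0→2:  <2:part t1 s>
12. deliver 0→2:  nop
13. deliver 2→1:  nop
14. timeout(0):  <0:coor t2 s>
15. propose(0,'r'):  <0:coor t3 s>
16. deliver 3→1:  nop
17. deliver 0→3:  <3:part t2 s>
18. deliver 1→3:  nop
19. timeout(0):  <0:coor t4 s>
20. deliver 0→1:  <1:part t2 s>
21. deliver 3→0:  nop
22. timeout(0):  <0:coor t5 s>
23. crash(3):  <3:✗part t2 s>

s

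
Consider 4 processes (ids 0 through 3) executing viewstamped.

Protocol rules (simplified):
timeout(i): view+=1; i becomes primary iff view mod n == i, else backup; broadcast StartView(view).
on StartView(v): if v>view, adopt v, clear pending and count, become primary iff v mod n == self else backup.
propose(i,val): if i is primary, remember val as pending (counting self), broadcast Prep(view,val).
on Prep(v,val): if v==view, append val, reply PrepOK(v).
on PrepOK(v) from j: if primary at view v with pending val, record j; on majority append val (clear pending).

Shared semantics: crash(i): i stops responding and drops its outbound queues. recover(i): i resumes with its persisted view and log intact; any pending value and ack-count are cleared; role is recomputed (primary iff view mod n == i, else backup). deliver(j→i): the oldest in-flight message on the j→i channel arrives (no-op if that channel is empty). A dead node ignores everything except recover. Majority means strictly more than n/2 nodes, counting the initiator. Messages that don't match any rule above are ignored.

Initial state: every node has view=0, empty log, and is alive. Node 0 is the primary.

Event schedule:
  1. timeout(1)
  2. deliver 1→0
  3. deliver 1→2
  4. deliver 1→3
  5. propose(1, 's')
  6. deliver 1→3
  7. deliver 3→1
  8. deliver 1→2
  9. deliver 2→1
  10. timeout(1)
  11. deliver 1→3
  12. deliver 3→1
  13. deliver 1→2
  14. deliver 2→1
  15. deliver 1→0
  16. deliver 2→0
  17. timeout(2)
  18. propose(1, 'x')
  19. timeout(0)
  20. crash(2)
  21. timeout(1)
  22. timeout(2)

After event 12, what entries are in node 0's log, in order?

step 1 timeout(1): 1={prim,v=1,log=-}
step 2 deliver 1→0: 0={back,v=1,log=-}
step 3 deliver 1→2: 2={back,v=1,log=-}
step 4 deliver 1→3: 3={back,v=1,log=-}
step 5 propose(1,'s'): —
step 6 deliver 1→3: 3={back,v=1,log=s}
step 7 deliver 3→1: —
step 8 deliver 1→2: 2={back,v=1,log=s}
step 9 deliver 2→1: 1={prim,v=1,log=s}
step 10 timeout(1): 1={back,v=2,log=s}
step 11 deliver 1→3: 3={back,v=2,log=s}
step 12 deliver 3→1: —

empty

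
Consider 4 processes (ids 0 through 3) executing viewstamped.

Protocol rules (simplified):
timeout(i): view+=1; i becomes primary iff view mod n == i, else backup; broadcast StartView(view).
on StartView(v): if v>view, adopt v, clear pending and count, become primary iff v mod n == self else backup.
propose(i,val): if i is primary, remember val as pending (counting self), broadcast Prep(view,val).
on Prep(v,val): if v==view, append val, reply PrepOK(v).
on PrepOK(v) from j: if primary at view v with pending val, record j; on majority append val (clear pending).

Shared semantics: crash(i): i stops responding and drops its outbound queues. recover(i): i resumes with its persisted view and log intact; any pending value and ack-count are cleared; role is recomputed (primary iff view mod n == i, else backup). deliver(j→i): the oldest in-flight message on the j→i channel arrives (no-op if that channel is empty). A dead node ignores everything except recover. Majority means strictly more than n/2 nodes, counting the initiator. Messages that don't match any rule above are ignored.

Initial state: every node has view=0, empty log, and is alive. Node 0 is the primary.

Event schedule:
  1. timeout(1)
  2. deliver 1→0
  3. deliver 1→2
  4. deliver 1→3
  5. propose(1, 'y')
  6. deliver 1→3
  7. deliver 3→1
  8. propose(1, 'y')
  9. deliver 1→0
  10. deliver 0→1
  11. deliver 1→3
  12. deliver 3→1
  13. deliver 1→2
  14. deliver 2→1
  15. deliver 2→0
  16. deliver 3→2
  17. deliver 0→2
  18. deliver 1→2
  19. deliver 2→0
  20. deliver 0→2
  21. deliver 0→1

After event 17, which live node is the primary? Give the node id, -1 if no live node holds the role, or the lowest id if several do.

e1 timeout(1): 1[prim,v=1,-]
e2 deliver 1→0: 0[back,v=1,-]
e3 deliver 1→2: 2[back,v=1,-]
e4 deliver 1→3: 3[back,v=1,-]
e5 propose(1,'y'): ·
e6 deliver 1→3: 3[back,v=1,y]
e7 deliver 3→1: ·
e8 propose(1,'y'): ·
e9 deliver 1→0: 0[back,v=1,y]
e10 deliver 0→1: ·
e11 deliver 1→3: 3[back,v=1,y,y]
e12 deliver 3→1: 1[prim,v=1,y]
e13 deliver 1→2: 2[back,v=1,y]
e14 deliver 2→1: ·
e15 deliver 2→0: ·
e16 deliver 3→2: ·
e17 deliver 0→2: ·

1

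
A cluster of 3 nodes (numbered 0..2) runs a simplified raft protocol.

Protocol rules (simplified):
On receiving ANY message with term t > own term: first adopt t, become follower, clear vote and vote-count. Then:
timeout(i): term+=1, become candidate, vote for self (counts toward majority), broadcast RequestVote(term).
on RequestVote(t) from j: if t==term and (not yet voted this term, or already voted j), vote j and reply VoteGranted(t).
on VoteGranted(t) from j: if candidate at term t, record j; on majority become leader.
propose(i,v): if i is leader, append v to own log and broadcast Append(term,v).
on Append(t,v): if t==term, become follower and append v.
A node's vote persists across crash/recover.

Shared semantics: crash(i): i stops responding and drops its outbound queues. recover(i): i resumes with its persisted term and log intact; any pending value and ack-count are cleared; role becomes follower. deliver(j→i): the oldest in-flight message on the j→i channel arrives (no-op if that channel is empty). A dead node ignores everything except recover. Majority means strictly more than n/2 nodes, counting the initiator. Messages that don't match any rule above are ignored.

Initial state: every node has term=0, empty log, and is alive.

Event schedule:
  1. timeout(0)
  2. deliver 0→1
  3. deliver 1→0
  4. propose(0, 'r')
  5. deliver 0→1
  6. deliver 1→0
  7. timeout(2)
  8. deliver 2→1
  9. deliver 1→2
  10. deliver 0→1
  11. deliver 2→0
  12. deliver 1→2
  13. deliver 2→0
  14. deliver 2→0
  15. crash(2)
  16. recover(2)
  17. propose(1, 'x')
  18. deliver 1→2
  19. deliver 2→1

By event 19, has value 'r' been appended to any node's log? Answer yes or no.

1. timeout(0):  <0:cand t1 ->
2. deliver 0→1:  <1:foll t1 ->
3. deliver 1→0:  <0:lead t1 ->
4. propose(0,'r'):  <0:lead t1 r>
5. deliver 0→1:  <1:foll t1 r>
6. deliver 1→0:  nop
7. timeout(2):  <2:cand t1 ->
8. deliver 2→1:  nop
9. deliver 1→2:  nop
10. deliver 0→1:  nop
11. deliver 2→0:  nop
12. deliver 1→2:  nop
13. deliver 2→0:  nop
14. deliver 2→0:  nop
15. crash(2):  <2:✗cand t1 ->
16. recover(2):  <2:foll t1 ->
17. propose(1,'x'):  nop
18. deliver 1→2:  nop
19. deliver 2→1:  nop

yes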